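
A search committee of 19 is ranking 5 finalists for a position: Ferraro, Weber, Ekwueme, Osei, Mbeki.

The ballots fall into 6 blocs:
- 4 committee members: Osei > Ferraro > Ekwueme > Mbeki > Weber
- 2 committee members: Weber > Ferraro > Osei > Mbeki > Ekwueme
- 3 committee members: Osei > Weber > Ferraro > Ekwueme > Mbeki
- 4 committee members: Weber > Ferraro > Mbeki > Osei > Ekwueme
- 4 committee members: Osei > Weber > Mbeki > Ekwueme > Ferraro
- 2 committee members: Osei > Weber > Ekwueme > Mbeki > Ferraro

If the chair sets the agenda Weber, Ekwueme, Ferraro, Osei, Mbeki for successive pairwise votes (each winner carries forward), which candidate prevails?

Round 1: Weber vs Ekwueme — 15–4, Weber advances.
Round 2: Weber vs Ferraro — 15–4, Weber advances.
Round 3: Weber vs Osei — 6–13, Osei advances.
Round 4: Osei vs Mbeki — 15–4, Osei advances.
The agenda winner is Osei.

Osei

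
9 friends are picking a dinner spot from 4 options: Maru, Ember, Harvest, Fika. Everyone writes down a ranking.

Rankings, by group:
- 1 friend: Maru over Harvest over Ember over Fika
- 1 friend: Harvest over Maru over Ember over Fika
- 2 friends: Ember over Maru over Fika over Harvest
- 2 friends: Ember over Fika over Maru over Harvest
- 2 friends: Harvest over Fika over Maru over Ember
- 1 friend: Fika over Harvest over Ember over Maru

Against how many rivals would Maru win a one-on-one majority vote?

Maru against each rival (9 friends):
Maru–Ember: Ember 5–4.
Maru vs Harvest: 1+2+2 = 5 for Maru, 4 for Harvest — Maru by 5–4.
Maru vs Fika: 1+1+2 = 4 for Maru, 5 for Fika — Fika by 5–4.
Maru beats Harvest; loses to Ember, Fika — 1 pairwise win.

1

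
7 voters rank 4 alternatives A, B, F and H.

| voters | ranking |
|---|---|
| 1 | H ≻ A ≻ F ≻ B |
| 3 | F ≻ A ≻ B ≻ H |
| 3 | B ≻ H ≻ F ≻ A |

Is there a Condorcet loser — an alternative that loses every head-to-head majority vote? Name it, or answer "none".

none

Head-to-head results (7 voters):
A vs B: 1+3 = 4 for A, 3 for B — A by 4–3.
A vs F: F, 6–1.
A–H: H 4–3.
B vs F: F, 4–3.
B vs H: B, 6–1.
F vs H: F is ranked higher on 3 ballots, H on 4. H wins 4–3.
No alternative is winless: A beats B; B beats H; F beats A; H beats A. There is no Condorcet loser.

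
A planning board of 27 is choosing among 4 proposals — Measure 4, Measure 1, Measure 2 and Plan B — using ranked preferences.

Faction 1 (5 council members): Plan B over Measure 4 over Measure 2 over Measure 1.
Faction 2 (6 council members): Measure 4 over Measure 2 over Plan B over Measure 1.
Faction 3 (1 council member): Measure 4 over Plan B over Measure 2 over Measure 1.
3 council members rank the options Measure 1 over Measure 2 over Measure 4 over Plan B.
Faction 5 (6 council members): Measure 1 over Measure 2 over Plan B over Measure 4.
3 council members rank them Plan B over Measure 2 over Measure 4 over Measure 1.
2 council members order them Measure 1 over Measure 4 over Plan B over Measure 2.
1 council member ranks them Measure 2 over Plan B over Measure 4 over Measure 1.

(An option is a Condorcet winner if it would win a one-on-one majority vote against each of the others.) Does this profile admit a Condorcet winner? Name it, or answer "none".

Pairwise majorities:
Measure 4 vs Measure 1: 16 to 11, Measure 4.
Measure 4 vs Measure 2: Measure 4 is ranked higher on 5+6+1+2 = 14 ballots, Measure 2 on 13. Measure 4 wins 14–13.
Measure 4 vs Plan B: Measure 4 is ranked higher on 6+1+3+2 = 12 ballots, Plan B on 15. Plan B wins 15–12.
Measure 1 vs Measure 2: 11 to 16, Measure 2.
Measure 1 vs Plan B: Measure 1 preferred on 3+6+2 = 11 ballots; Plan B wins 16–11.
Measure 2 vs Plan B: Measure 2 is ranked higher on 6+3+6+1 = 16 ballots, Plan B on 11. Measure 2 wins 16–11.
Each option drops at least one matchup (Measure 4 loses to Plan B; Measure 1 loses to Measure 4; Measure 2 loses to Measure 4; Plan B loses to Measure 2); the cycle Measure 4 > Measure 2 > Plan B > Measure 4 rules out a Condorcet winner.

none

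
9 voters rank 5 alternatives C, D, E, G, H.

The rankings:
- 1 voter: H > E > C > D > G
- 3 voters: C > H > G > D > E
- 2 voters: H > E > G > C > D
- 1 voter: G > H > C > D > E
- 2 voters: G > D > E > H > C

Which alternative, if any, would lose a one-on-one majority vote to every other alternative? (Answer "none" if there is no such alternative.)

Head-to-head results (9 voters):
C vs D: C is ranked higher on 1+3+2+1 = 7 ballots, D on 2. C wins 7–2.
C vs E: E, 5–4.
C vs G: 1+3 = 4 for C, 5 for G — G by 5–4.
C vs H: H wins 6–3.
D vs E: 3+1+2 = 6 for D, 3 for E — D by 6–3.
D vs G: G wins 8–1.
D vs H: 2 for D, 7 for H — H by 7–2.
E vs G: 3 to 6, G.
E vs H: 2 to 7, H.
G vs H: H, 6–3.
Every alternative wins at least one matchup (C beats D; D beats E; E beats C; G beats C; H beats C), so there is no Condorcet loser.

none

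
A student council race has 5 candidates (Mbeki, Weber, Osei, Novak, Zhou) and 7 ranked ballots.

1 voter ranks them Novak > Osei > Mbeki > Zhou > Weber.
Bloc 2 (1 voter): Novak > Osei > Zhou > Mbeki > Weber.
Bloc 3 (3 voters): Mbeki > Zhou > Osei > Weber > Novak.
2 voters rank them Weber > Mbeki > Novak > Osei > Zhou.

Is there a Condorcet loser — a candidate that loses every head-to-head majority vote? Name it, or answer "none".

Head-to-head results (7 voters):
Mbeki vs Weber: Mbeki wins 5–2.
Mbeki vs Osei: Mbeki wins 5–2.
Mbeki vs Novak: Mbeki, 5–2.
Mbeki vs Zhou: 6 to 1, Mbeki.
Weber–Osei: Osei 5–2.
Weber vs Novak: 3+2 = 5 for Weber, 2 for Novak — Weber by 5–2.
Weber–Zhou: Zhou 5–2.
Osei vs Novak: Osei preferred on 3 ballots; Novak wins 4–3.
Osei–Zhou: Osei 4–3.
Novak vs Zhou: Novak preferred on 1+1+2 = 4 ballots; Novak wins 4–3.
Every candidate wins at least one matchup (Mbeki beats Weber; Weber beats Novak; Osei beats Weber; Novak beats Osei; Zhou beats Weber), so there is no Condorcet loser.

none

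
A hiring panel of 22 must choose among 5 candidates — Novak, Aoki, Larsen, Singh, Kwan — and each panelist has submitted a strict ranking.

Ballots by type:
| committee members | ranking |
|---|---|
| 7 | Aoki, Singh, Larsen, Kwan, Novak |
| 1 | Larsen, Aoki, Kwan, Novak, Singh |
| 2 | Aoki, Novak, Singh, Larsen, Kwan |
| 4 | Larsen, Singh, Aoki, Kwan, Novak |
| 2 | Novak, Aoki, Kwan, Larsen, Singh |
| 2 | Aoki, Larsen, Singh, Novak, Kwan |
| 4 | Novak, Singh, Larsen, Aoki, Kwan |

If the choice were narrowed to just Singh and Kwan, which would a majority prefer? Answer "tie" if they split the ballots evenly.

Ballots ranking Singh above Kwan: 7 + 2 + 4 + 2 + 4 = 19.
Ballots ranking Kwan above Singh: 22 − 19 = 3.
Singh wins the head-to-head 19–3.

Singh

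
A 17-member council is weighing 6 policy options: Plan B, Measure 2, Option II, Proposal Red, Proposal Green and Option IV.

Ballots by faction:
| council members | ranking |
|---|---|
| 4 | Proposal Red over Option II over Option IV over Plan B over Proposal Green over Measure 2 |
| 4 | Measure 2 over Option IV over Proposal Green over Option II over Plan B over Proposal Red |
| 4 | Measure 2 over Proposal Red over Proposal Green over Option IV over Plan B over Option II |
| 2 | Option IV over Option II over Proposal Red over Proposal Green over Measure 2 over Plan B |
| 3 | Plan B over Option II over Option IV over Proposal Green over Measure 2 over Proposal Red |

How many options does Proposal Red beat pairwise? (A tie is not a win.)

2

Proposal Red against each rival (17 council members):
Proposal Red vs Plan B: Proposal Red is ranked higher on 4+4+2 = 10 ballots, Plan B on 7. Proposal Red wins 10–7.
Proposal Red vs Measure 2: Proposal Red is ranked higher on 4+2 = 6 ballots, Measure 2 on 11. Measure 2 wins 11–6.
Proposal Red vs Option II: Option II wins 9–8.
Proposal Red vs Proposal Green: Proposal Red preferred on 4+4+2 = 10 ballots; Proposal Red wins 10–7.
Proposal Red vs Option IV: 8 to 9, Option IV.
Proposal Red beats Plan B, Proposal Green; loses to Measure 2, Option II, Option IV — 2 pairwise wins.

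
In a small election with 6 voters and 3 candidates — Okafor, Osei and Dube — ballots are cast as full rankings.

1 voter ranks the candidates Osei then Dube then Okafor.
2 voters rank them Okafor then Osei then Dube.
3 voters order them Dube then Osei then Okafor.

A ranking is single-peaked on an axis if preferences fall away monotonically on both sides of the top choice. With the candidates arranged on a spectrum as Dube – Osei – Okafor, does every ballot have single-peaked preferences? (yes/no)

yes

Axis positions: Dube=1, Osei=2, Okafor=3.
Ballot type 1 (peak Osei at position 2): ranking walks positions 2-1-3, expanding outward from the peak — single-peaked.
Ballot type 2 (peak Okafor at position 3): ranking walks positions 3-2-1, expanding outward from the peak — single-peaked.
Ballot type 3 (peak Dube at position 1): ranking walks positions 1-2-3, expanding outward from the peak — single-peaked.
Every ranking is single-peaked on this axis.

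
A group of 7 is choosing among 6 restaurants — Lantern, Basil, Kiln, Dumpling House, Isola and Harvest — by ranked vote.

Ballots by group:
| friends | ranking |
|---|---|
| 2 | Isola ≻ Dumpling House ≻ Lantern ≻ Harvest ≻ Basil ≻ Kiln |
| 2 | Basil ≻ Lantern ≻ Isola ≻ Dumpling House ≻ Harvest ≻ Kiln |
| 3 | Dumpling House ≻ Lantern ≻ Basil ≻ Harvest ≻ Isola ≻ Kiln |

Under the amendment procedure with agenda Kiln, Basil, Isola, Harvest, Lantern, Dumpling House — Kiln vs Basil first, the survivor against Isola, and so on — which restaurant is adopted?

Round 1: Kiln vs Basil — 0–7, Basil advances.
Round 2: Basil vs Isola — 5–2, Basil advances.
Round 3: Basil vs Harvest — 5–2, Basil advances.
Round 4: Basil vs Lantern — 2–5, Lantern advances.
Round 5: Lantern vs Dumpling House — 2–5, Dumpling House advances.
Dumpling House survives the agenda.

Dumpling House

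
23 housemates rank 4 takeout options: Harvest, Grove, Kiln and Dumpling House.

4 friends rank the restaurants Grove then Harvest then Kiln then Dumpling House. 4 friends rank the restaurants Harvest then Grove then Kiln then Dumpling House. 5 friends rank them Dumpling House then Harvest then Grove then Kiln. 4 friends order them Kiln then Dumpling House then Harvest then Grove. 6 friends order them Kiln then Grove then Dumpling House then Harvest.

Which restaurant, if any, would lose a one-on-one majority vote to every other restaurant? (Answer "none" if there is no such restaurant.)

none

Head-to-head results (23 friends):
Harvest vs Grove: 13 to 10, Harvest.
Harvest–Kiln: Harvest 13–10.
Harvest vs Dumpling House: 4+4 = 8 for Harvest, 15 for Dumpling House — Dumpling House by 15–8.
Grove vs Kiln: 4+4+5 = 13 for Grove, 10 for Kiln — Grove by 13–10.
Grove vs Dumpling House: 14 to 9, Grove.
Kiln vs Dumpling House: Kiln is ranked higher on 4+4+4+6 = 18 ballots, Dumpling House on 5. Kiln wins 18–5.
Each restaurant has at least one pairwise win (Harvest beats Grove; Grove beats Kiln; Kiln beats Dumpling House; Dumpling House beats Harvest) — no Condorcet loser.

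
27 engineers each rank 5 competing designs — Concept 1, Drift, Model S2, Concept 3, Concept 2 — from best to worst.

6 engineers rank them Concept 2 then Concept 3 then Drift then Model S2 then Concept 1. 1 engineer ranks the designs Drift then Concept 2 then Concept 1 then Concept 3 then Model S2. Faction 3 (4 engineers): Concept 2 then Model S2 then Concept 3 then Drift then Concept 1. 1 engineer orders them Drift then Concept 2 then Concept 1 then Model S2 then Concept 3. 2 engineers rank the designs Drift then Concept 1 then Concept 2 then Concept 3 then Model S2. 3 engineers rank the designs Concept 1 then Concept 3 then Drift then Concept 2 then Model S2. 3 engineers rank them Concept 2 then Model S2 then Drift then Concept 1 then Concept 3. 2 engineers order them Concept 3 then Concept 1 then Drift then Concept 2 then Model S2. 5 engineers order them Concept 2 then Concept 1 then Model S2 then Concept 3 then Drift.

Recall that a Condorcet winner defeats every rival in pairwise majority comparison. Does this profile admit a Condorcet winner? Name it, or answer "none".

Concept 2

Pairwise majorities:
Concept 1 vs Drift: Concept 1 preferred on 3+2+5 = 10 ballots; Drift wins 17–10.
Concept 1 vs Model S2: 14 to 13, Concept 1.
Concept 1 vs Concept 3: Concept 1, 15–12.
Concept 1 vs Concept 2: Concept 2, 20–7.
Drift vs Model S2: Drift, 15–12.
Drift vs Concept 3: Drift preferred on 1+1+2+3 = 7 ballots; Concept 3 wins 20–7.
Drift vs Concept 2: Concept 2, 18–9.
Model S2 vs Concept 3: 13 to 14, Concept 3.
Model S2 vs Concept 2: Model S2 preferred on 0 ballots; Concept 2 wins 27–0.
Concept 3 vs Concept 2: Concept 2 wins 22–5.
Concept 2 wins every pairwise contest, so Concept 2 is the Condorcet winner.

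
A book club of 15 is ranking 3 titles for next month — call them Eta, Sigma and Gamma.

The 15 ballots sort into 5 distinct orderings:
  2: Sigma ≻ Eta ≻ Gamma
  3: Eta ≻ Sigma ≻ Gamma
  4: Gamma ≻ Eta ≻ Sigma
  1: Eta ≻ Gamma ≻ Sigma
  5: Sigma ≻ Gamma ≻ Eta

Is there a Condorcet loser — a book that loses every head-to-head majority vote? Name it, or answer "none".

none

Pairwise majorities:
Eta vs Sigma: Eta preferred on 3+4+1 = 8 ballots; Eta wins 8–7.
Eta vs Gamma: Gamma, 9–6.
Sigma vs Gamma: Sigma is ranked higher on 2+3+5 = 10 ballots, Gamma on 5. Sigma wins 10–5.
Each book has at least one pairwise win (Eta beats Sigma; Sigma beats Gamma; Gamma beats Eta) — no Condorcet loser.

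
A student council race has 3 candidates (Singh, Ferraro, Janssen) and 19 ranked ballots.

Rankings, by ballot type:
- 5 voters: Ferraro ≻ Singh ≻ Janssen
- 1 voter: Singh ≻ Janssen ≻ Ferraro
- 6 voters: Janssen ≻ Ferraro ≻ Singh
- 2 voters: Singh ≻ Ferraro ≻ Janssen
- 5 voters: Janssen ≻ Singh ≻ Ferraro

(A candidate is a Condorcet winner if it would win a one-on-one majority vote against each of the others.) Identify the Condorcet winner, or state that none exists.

Janssen

Check each pair by majority over 19 ballots:
Singh vs Ferraro: 1+2+5 = 8 for Singh, 11 for Ferraro — Ferraro by 11–8.
Singh vs Janssen: Janssen wins 11–8.
Ferraro vs Janssen: 5+2 = 7 for Ferraro, 12 for Janssen — Janssen by 12–7.
Janssen defeats every rival head-to-head and is the Condorcet winner.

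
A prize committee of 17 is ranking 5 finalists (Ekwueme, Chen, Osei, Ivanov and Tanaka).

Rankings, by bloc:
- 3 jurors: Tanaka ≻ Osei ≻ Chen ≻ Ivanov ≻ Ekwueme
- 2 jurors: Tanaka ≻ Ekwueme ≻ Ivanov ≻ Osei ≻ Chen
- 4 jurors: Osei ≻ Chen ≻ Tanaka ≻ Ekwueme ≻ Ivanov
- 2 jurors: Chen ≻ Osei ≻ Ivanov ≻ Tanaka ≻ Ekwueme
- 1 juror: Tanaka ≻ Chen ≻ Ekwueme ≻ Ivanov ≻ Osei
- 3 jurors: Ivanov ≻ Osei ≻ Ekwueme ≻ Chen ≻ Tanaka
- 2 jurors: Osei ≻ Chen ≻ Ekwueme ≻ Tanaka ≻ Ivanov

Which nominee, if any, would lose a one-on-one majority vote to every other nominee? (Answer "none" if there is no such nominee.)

Ivanov

Pairwise majorities:
Ekwueme vs Chen: Chen wins 12–5.
Ekwueme vs Osei: Ekwueme is ranked higher on 2+1 = 3 ballots, Osei on 14. Osei wins 14–3.
Ekwueme vs Ivanov: Ekwueme preferred on 2+4+1+2 = 9 ballots; Ekwueme wins 9–8.
Ekwueme vs Tanaka: Tanaka wins 12–5.
Chen–Osei: Osei 14–3.
Chen vs Ivanov: 3+4+2+1+2 = 12 for Chen, 5 for Ivanov — Chen by 12–5.
Chen vs Tanaka: Chen, 11–6.
Osei vs Ivanov: Osei is ranked higher on 3+4+2+2 = 11 ballots, Ivanov on 6. Osei wins 11–6.
Osei vs Tanaka: Osei preferred on 4+2+3+2 = 11 ballots; Osei wins 11–6.
Ivanov vs Tanaka: Ivanov preferred on 2+3 = 5 ballots; Tanaka wins 12–5.
Ivanov is beaten in every head-to-head and is the Condorcet loser.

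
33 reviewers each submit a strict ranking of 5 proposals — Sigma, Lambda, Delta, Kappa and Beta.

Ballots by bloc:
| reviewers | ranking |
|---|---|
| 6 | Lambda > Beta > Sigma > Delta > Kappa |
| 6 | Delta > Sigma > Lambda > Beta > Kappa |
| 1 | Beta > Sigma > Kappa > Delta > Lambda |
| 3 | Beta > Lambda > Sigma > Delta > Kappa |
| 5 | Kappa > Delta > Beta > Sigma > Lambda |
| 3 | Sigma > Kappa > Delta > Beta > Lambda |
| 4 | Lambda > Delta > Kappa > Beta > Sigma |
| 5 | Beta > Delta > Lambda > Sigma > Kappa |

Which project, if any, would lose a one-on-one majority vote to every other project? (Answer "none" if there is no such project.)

Pairwise majorities:
Sigma vs Lambda: Lambda, 18–15.
Sigma vs Delta: Delta, 20–13.
Sigma vs Kappa: Sigma, 24–9.
Sigma vs Beta: Beta wins 24–9.
Lambda vs Delta: Delta, 20–13.
Lambda vs Kappa: 6+6+3+4+5 = 24 for Lambda, 9 for Kappa — Lambda by 24–9.
Lambda vs Beta: Beta wins 17–16.
Delta vs Kappa: Delta, 24–9.
Delta–Beta: Delta 18–15.
Kappa–Beta: Beta 21–12.
Kappa loses to every other project — it is the Condorcet loser.

Kappa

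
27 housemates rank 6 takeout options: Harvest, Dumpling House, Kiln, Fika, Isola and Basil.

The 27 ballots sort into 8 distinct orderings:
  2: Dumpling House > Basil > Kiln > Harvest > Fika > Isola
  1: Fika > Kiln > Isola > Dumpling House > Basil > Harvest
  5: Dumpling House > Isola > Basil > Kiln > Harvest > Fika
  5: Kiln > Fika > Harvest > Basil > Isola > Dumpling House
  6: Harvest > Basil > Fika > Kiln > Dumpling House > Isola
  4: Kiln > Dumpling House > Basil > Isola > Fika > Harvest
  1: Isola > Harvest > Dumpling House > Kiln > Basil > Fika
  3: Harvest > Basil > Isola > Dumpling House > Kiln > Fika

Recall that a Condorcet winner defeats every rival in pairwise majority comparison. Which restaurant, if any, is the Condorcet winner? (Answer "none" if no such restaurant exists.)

Pairwise majorities:
Harvest vs Dumpling House: 5+6+1+3 = 15 for Harvest, 12 for Dumpling House — Harvest by 15–12.
Harvest vs Kiln: 6+1+3 = 10 for Harvest, 17 for Kiln — Kiln by 17–10.
Harvest vs Fika: Harvest preferred on 2+5+6+1+3 = 17 ballots; Harvest wins 17–10.
Harvest vs Isola: 2+5+6+3 = 16 for Harvest, 11 for Isola — Harvest by 16–11.
Harvest vs Basil: 15 to 12, Harvest.
Dumpling House vs Kiln: Dumpling House is ranked higher on 2+5+1+3 = 11 ballots, Kiln on 16. Kiln wins 16–11.
Dumpling House vs Fika: Dumpling House preferred on 2+5+4+1+3 = 15 ballots; Dumpling House wins 15–12.
Dumpling House vs Isola: 2+5+6+4 = 17 for Dumpling House, 10 for Isola — Dumpling House by 17–10.
Dumpling House vs Basil: Dumpling House is ranked higher on 2+1+5+4+1 = 13 ballots, Basil on 14. Basil wins 14–13.
Kiln vs Fika: Kiln is ranked higher on 2+5+5+4+1+3 = 20 ballots, Fika on 7. Kiln wins 20–7.
Kiln vs Isola: 18 to 9, Kiln.
Kiln vs Basil: Kiln preferred on 1+5+4+1 = 11 ballots; Basil wins 16–11.
Fika vs Isola: Fika preferred on 2+1+5+6 = 14 ballots; Fika wins 14–13.
Fika vs Basil: Fika is ranked higher on 1+5 = 6 ballots, Basil on 21. Basil wins 21–6.
Isola vs Basil: 1+5+1 = 7 for Isola, 20 for Basil — Basil by 20–7.
Every restaurant loses at least once (Harvest loses to Kiln; Dumpling House loses to Harvest; Kiln loses to Basil; Fika loses to Harvest; Isola loses to Harvest; Basil loses to Harvest). The majority relation contains the cycle Harvest > Basil > Kiln > Harvest, so there is no Condorcet winner.

none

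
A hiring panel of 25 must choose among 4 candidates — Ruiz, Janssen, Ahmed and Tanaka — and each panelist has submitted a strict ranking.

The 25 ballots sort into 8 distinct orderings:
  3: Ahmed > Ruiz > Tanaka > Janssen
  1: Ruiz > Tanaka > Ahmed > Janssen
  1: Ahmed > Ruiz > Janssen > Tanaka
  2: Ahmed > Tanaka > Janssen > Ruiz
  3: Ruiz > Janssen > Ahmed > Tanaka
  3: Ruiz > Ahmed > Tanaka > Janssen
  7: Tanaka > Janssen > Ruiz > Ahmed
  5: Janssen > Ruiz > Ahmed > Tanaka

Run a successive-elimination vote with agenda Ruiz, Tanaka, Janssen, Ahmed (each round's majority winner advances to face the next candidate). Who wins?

Round 1: Ruiz vs Tanaka — 16–9, Ruiz advances.
Round 2: Ruiz vs Janssen — 11–14, Janssen advances.
Round 3: Janssen vs Ahmed — 15–10, Janssen advances.
The agenda winner is Janssen.

Janssen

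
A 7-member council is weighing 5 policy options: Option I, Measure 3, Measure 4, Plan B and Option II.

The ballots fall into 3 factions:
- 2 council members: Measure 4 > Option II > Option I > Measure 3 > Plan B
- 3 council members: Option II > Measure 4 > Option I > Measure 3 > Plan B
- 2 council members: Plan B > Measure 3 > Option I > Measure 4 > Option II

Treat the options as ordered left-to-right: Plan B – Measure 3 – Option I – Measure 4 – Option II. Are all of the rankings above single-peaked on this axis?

Axis positions: Plan B=1, Measure 3=2, Option I=3, Measure 4=4, Option II=5.
Faction 1 (peak Measure 4 at position 4): ranking walks positions 4-5-3-2-1, expanding outward from the peak — single-peaked.
Faction 2 (peak Option II at position 5): ranking walks positions 5-4-3-2-1, expanding outward from the peak — single-peaked.
Faction 3 (peak Plan B at position 1): ranking walks positions 1-2-3-4-5, expanding outward from the peak — single-peaked.
Every ranking is single-peaked on this axis.

yes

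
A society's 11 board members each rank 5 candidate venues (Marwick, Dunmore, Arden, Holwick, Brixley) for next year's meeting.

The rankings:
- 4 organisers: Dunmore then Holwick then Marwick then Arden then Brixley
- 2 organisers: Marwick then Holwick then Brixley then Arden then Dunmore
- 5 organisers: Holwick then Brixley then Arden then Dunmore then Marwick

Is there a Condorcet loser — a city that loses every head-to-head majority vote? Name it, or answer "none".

Pairwise majorities:
Marwick–Dunmore: Dunmore 9–2.
Marwick vs Arden: Marwick preferred on 4+2 = 6 ballots; Marwick wins 6–5.
Marwick vs Holwick: 2 to 9, Holwick.
Marwick–Brixley: Marwick 6–5.
Dunmore vs Arden: Arden wins 7–4.
Dunmore vs Holwick: Dunmore preferred on 4 ballots; Holwick wins 7–4.
Dunmore vs Brixley: 4 for Dunmore, 7 for Brixley — Brixley by 7–4.
Arden vs Holwick: Holwick, 11–0.
Arden vs Brixley: Brixley, 7–4.
Holwick vs Brixley: Holwick wins 11–0.
No city is winless: Marwick beats Arden; Dunmore beats Marwick; Arden beats Dunmore; Holwick beats Marwick; Brixley beats Dunmore. There is no Condorcet loser.

none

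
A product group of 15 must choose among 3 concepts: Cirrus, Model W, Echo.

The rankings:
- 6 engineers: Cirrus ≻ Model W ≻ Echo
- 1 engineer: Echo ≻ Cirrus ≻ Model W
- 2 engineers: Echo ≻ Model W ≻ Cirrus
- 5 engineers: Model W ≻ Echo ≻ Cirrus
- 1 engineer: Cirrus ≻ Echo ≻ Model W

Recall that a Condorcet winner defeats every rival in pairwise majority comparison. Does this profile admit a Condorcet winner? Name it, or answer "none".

none

Pairwise majorities:
Cirrus vs Model W: Cirrus is ranked higher on 6+1+1 = 8 ballots, Model W on 7. Cirrus wins 8–7.
Cirrus vs Echo: 7 to 8, Echo.
Model W vs Echo: 11 to 4, Model W.
Each design drops at least one matchup (Cirrus loses to Echo; Model W loses to Cirrus; Echo loses to Model W); the cycle Cirrus > Model W > Echo > Cirrus rules out a Condorcet winner.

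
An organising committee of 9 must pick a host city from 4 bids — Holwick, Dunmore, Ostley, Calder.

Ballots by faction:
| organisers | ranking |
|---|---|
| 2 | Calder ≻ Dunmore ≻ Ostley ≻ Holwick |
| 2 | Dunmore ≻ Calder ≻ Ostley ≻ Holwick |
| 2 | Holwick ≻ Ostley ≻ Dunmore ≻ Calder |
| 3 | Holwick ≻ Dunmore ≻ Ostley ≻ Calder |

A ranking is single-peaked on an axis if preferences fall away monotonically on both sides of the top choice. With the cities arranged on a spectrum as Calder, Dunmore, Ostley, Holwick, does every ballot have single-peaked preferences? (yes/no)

Axis positions: Calder=1, Dunmore=2, Ostley=3, Holwick=4.
Faction 1 (peak Calder at position 1): ranking walks positions 1-2-3-4, expanding outward from the peak — single-peaked.
Faction 2 (peak Dunmore at position 2): ranking walks positions 2-1-3-4, expanding outward from the peak — single-peaked.
Faction 3 (peak Holwick at position 4): ranking walks positions 4-3-2-1, expanding outward from the peak — single-peaked.
Faction 4: ranking walks positions 4-2-3-1; Dunmore is ranked above Ostley even though Ostley lies between Dunmore and the peak Holwick on the axis — preferences dip and rise again. Not single-peaked.
Faction 4 violates single-peakedness, so the profile is not single-peaked on this axis.

no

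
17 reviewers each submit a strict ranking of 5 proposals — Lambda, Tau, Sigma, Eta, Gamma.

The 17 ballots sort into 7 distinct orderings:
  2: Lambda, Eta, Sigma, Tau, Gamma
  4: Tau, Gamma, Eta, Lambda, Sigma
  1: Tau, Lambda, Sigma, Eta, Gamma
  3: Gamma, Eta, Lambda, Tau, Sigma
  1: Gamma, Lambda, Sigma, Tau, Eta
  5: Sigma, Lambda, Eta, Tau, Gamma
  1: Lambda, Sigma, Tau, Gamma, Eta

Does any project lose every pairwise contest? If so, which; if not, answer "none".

none

Head-to-head results (17 reviewers):
Lambda vs Tau: 12 to 5, Lambda.
Lambda vs Sigma: Lambda, 12–5.
Lambda vs Eta: Lambda, 10–7.
Lambda vs Gamma: Lambda wins 9–8.
Tau vs Sigma: Tau is ranked higher on 4+1+3 = 8 ballots, Sigma on 9. Sigma wins 9–8.
Tau–Eta: Eta 10–7.
Tau–Gamma: Tau 13–4.
Sigma vs Eta: 1+1+5+1 = 8 for Sigma, 9 for Eta — Eta by 9–8.
Sigma vs Gamma: Sigma is ranked higher on 2+1+5+1 = 9 ballots, Gamma on 8. Sigma wins 9–8.
Eta vs Gamma: Gamma wins 9–8.
No project is winless: Lambda beats Tau; Tau beats Gamma; Sigma beats Tau; Eta beats Tau; Gamma beats Eta. There is no Condorcet loser.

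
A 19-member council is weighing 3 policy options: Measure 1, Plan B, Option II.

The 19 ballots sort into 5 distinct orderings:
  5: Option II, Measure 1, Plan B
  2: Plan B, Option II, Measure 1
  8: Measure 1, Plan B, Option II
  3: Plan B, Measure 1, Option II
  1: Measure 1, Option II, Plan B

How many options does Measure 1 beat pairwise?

2

Measure 1 against each rival (19 council members):
Measure 1 vs Plan B: Measure 1, 14–5.
Measure 1 vs Option II: Measure 1, 12–7.
Measure 1 beats Plan B, Option II — 2 pairwise wins.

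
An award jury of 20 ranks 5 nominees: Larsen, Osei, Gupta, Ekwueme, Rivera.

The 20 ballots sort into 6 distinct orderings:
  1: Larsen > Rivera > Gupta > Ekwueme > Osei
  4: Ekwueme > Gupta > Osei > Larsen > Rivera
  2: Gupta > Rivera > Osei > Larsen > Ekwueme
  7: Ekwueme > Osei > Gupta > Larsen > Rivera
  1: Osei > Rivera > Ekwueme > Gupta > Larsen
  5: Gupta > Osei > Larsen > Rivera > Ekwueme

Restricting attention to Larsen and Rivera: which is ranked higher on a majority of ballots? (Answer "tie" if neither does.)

Larsen

Ballots ranking Larsen above Rivera: 1 + 4 + 7 + 5 = 17.
Ballots ranking Rivera above Larsen: 20 − 17 = 3.
Larsen wins the head-to-head 17–3.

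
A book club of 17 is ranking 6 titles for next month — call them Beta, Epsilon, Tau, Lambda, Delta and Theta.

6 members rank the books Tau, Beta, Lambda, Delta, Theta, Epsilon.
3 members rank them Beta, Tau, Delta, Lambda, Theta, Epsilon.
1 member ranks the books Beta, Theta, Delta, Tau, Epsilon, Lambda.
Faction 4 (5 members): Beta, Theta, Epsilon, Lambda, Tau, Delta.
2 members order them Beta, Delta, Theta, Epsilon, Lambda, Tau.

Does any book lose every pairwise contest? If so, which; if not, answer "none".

Epsilon

Pairwise majorities:
Beta vs Epsilon: Beta, 17–0.
Beta vs Tau: Beta is ranked higher on 3+1+5+2 = 11 ballots, Tau on 6. Beta wins 11–6.
Beta–Lambda: Beta 17–0.
Beta vs Delta: Beta is ranked higher on 6+3+1+5+2 = 17 ballots, Delta on 0. Beta wins 17–0.
Beta vs Theta: Beta wins 17–0.
Epsilon vs Tau: Epsilon is ranked higher on 5+2 = 7 ballots, Tau on 10. Tau wins 10–7.
Epsilon vs Lambda: Lambda, 9–8.
Epsilon vs Delta: 5 to 12, Delta.
Epsilon vs Theta: 0 for Epsilon, 17 for Theta — Theta by 17–0.
Tau vs Lambda: 10 to 7, Tau.
Tau vs Delta: Tau, 14–3.
Tau vs Theta: Tau wins 9–8.
Lambda–Delta: Lambda 11–6.
Lambda vs Theta: Lambda, 9–8.
Delta vs Theta: Delta, 11–6.
Only Epsilon has no wins; Epsilon is the Condorcet loser.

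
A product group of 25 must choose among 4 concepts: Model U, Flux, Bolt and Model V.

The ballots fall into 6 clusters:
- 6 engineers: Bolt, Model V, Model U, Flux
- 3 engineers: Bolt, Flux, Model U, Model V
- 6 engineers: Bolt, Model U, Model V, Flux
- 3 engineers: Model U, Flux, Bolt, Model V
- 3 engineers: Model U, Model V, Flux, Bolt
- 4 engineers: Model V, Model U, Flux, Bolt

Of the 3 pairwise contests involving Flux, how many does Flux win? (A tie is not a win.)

Flux against each rival (25 engineers):
Flux vs Model U: Model U wins 22–3.
Flux vs Bolt: 10 to 15, Bolt.
Flux vs Model V: Model V, 19–6.
Flux beats no one; loses to Model U, Bolt, Model V — 0 pairwise wins.

0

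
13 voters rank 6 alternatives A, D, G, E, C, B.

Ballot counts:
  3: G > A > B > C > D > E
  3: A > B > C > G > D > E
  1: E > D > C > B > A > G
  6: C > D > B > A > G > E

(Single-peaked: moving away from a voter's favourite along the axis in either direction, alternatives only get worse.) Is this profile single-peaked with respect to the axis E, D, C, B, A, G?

yes

Axis positions: E=1, D=2, C=3, B=4, A=5, G=6.
Faction 1 (peak G at position 6): ranking walks positions 6-5-4-3-2-1, expanding outward from the peak — single-peaked.
Faction 2 (peak A at position 5): ranking walks positions 5-4-3-6-2-1, expanding outward from the peak — single-peaked.
Faction 3 (peak E at position 1): ranking walks positions 1-2-3-4-5-6, expanding outward from the peak — single-peaked.
Faction 4 (peak C at position 3): ranking walks positions 3-2-4-5-6-1, expanding outward from the peak — single-peaked.
Every ranking is single-peaked on this axis.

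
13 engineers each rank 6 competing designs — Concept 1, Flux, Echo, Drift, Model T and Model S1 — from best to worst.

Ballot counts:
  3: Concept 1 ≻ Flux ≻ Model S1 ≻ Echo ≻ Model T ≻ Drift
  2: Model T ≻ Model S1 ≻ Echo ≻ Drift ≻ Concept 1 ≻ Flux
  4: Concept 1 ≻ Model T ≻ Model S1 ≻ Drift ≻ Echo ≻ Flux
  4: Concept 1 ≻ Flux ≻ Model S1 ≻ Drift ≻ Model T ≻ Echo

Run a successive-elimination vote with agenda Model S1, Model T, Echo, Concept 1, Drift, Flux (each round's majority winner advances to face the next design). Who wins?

Round 1: Model S1 vs Model T — 7–6, Model S1 advances.
Round 2: Model S1 vs Echo — 13–0, Model S1 advances.
Round 3: Model S1 vs Concept 1 — 2–11, Concept 1 advances.
Round 4: Concept 1 vs Drift — 11–2, Concept 1 advances.
Round 5: Concept 1 vs Flux — 13–0, Concept 1 advances.
The agenda winner is Concept 1.

Concept 1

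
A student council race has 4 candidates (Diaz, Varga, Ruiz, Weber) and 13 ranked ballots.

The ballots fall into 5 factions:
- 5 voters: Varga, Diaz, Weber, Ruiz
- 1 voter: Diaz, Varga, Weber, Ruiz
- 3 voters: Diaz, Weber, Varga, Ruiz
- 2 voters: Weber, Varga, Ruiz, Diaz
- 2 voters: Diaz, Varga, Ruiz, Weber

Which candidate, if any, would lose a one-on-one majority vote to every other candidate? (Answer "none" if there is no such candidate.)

Ruiz

Head-to-head results (13 voters):
Diaz vs Varga: Diaz preferred on 1+3+2 = 6 ballots; Varga wins 7–6.
Diaz vs Ruiz: Diaz is ranked higher on 5+1+3+2 = 11 ballots, Ruiz on 2. Diaz wins 11–2.
Diaz vs Weber: 11 to 2, Diaz.
Varga vs Ruiz: Varga preferred on 5+1+3+2+2 = 13 ballots; Varga wins 13–0.
Varga–Weber: Varga 8–5.
Ruiz–Weber: Weber 11–2.
Ruiz is beaten in every head-to-head and is the Condorcet loser.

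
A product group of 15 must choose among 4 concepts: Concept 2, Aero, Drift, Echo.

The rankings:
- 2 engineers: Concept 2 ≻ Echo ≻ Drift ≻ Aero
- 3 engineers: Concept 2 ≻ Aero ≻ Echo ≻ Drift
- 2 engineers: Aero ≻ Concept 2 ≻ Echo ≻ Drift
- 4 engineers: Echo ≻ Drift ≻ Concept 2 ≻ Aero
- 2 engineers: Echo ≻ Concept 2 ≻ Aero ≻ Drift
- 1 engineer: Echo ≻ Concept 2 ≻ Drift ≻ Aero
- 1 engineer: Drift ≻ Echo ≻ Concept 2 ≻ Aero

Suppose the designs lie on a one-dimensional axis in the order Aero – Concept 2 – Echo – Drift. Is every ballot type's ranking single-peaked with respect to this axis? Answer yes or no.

Axis positions: Aero=1, Concept 2=2, Echo=3, Drift=4.
Ballot type 1 (peak Concept 2 at position 2): ranking walks positions 2-3-4-1, expanding outward from the peak — single-peaked.
Ballot type 2 (peak Concept 2 at position 2): ranking walks positions 2-1-3-4, expanding outward from the peak — single-peaked.
Ballot type 3 (peak Aero at position 1): ranking walks positions 1-2-3-4, expanding outward from the peak — single-peaked.
Ballot type 4 (peak Echo at position 3): ranking walks positions 3-4-2-1, expanding outward from the peak — single-peaked.
Ballot type 5 (peak Echo at position 3): ranking walks positions 3-2-1-4, expanding outward from the peak — single-peaked.
Ballot type 6 (peak Echo at position 3): ranking walks positions 3-2-4-1, expanding outward from the peak — single-peaked.
Ballot type 7 (peak Drift at position 4): ranking walks positions 4-3-2-1, expanding outward from the peak — single-peaked.
Every ranking is single-peaked on this axis.

yes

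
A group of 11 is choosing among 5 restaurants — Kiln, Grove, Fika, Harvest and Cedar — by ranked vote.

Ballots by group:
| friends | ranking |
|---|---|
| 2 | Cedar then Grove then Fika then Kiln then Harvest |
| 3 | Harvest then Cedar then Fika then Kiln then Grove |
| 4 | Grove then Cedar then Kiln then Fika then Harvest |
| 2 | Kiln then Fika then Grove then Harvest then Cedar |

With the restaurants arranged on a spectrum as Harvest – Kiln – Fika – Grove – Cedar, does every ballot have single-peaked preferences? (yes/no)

no

Axis positions: Harvest=1, Kiln=2, Fika=3, Grove=4, Cedar=5.
Group 1 (peak Cedar at position 5): ranking walks positions 5-4-3-2-1, expanding outward from the peak — single-peaked.
Group 2: ranking walks positions 1-5-3-2-4; Cedar is ranked above Kiln even though Kiln lies between Cedar and the peak Harvest on the axis — preferences dip and rise again. Not single-peaked.
Group 3: ranking walks positions 4-5-2-3-1; Kiln is ranked above Fika even though Fika lies between Kiln and the peak Grove on the axis — preferences dip and rise again. Not single-peaked.
Group 4 (peak Kiln at position 2): ranking walks positions 2-3-4-1-5, expanding outward from the peak — single-peaked.
Group 2 violates single-peakedness, so the profile is not single-peaked on this axis.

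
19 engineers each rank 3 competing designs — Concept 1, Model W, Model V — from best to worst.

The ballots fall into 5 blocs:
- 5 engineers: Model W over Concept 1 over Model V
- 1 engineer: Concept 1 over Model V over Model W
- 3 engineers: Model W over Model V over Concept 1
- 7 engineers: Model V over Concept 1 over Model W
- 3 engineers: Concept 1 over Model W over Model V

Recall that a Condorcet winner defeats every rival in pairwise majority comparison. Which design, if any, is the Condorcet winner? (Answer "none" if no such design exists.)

none

Pairwise majorities:
Concept 1 vs Model W: Concept 1 wins 11–8.
Concept 1 vs Model V: Model V wins 10–9.
Model W vs Model V: Model W is ranked higher on 5+3+3 = 11 ballots, Model V on 8. Model W wins 11–8.
Each design drops at least one matchup (Concept 1 loses to Model V; Model W loses to Concept 1; Model V loses to Model W); the cycle Concept 1 → Model W → Model V → Concept 1 rules out a Condorcet winner.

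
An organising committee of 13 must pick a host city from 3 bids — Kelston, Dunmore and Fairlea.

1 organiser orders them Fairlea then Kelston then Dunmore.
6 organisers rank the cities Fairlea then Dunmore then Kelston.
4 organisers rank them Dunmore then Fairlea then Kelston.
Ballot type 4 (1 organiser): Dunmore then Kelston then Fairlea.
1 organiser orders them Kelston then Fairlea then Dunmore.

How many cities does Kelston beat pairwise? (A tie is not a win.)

Kelston against each rival (13 organisers):
Kelston vs Dunmore: Kelston preferred on 1+1 = 2 ballots; Dunmore wins 11–2.
Kelston–Fairlea: Fairlea 11–2.
Kelston beats no one; loses to Dunmore, Fairlea — 0 pairwise wins.

0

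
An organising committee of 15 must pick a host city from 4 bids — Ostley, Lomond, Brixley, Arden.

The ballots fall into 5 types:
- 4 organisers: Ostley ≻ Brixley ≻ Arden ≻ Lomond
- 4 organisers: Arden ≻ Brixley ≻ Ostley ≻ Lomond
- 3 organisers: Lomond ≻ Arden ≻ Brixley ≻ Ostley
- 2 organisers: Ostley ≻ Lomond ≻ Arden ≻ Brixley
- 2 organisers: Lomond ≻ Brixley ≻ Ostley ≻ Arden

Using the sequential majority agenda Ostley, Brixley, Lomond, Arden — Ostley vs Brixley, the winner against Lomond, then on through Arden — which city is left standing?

Arden

Round 1: Ostley vs Brixley — 6–9, Brixley advances.
Round 2: Brixley vs Lomond — 8–7, Brixley advances.
Round 3: Brixley vs Arden — 6–9, Arden advances.
Arden survives the agenda.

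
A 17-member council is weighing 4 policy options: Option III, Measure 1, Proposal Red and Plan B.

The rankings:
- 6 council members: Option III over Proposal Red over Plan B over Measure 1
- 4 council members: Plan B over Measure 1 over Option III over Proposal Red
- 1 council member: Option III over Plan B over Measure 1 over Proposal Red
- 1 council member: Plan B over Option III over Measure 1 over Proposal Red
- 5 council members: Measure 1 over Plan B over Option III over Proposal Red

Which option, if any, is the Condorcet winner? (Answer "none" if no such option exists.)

Pairwise majorities:
Option III vs Measure 1: Measure 1 wins 9–8.
Option III vs Proposal Red: Option III, 17–0.
Option III–Plan B: Plan B 10–7.
Measure 1 vs Proposal Red: Measure 1 wins 11–6.
Measure 1 vs Plan B: Plan B wins 12–5.
Proposal Red vs Plan B: Plan B wins 11–6.
Only Plan B has no losses; Plan B is the Condorcet winner.

Plan B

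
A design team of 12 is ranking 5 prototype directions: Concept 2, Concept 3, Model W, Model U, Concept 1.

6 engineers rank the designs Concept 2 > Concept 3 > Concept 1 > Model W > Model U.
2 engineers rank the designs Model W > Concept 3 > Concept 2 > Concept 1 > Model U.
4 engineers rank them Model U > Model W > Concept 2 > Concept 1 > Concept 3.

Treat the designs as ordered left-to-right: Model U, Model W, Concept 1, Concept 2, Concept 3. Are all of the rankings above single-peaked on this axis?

no

Axis positions: Model U=1, Model W=2, Concept 1=3, Concept 2=4, Concept 3=5.
Cluster 1 (peak Concept 2 at position 4): ranking walks positions 4-5-3-2-1, expanding outward from the peak — single-peaked.
Cluster 2: ranking walks positions 2-5-4-3-1; Concept 3 is ranked above Concept 1 even though Concept 1 lies between Concept 3 and the peak Model W on the axis — preferences dip and rise again. Not single-peaked.
Cluster 3: ranking walks positions 1-2-4-3-5; Concept 2 is ranked above Concept 1 even though Concept 1 lies between Concept 2 and the peak Model U on the axis — preferences dip and rise again. Not single-peaked.
Cluster 2 violates single-peakedness, so the profile is not single-peaked on this axis.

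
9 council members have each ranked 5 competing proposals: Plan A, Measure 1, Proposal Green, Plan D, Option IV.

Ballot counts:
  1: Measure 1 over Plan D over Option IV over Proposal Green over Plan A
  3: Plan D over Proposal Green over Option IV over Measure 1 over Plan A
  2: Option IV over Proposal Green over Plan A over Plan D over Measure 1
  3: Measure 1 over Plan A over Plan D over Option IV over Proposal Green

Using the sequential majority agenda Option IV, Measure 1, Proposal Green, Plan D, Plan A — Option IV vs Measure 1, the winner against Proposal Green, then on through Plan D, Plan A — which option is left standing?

Plan A

Round 1: Option IV vs Measure 1 — 5–4, Option IV advances.
Round 2: Option IV vs Proposal Green — 6–3, Option IV advances.
Round 3: Option IV vs Plan D — 2–7, Plan D advances.
Round 4: Plan D vs Plan A — 4–5, Plan A advances.
The agenda winner is Plan A.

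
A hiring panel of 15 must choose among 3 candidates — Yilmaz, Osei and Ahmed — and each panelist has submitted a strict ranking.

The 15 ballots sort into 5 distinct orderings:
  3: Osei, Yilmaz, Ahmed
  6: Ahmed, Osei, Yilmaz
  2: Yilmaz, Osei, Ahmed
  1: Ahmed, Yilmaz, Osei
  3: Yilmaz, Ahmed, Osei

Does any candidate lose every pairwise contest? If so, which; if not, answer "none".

Pairwise majorities:
Yilmaz vs Osei: Yilmaz is ranked higher on 2+1+3 = 6 ballots, Osei on 9. Osei wins 9–6.
Yilmaz–Ahmed: Yilmaz 8–7.
Osei vs Ahmed: Ahmed, 10–5.
Every candidate wins at least one matchup (Yilmaz beats Ahmed; Osei beats Yilmaz; Ahmed beats Osei), so there is no Condorcet loser.

none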